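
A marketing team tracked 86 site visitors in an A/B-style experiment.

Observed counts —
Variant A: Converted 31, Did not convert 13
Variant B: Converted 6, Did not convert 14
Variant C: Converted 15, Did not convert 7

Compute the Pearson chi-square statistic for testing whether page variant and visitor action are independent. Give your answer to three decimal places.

Row totals: 44, 20, 22. Column totals: 52, 34. Grand total N = 86.
Expected counts (row total × column total / N):
  Variant A, Converted: 44×52/86 = 26.6047
  Variant A, Did not convert: 44×34/86 = 17.3953
  Variant B, Converted: 20×52/86 = 12.0930
  Variant B, Did not convert: 20×34/86 = 7.9070
  Variant C, Converted: 22×52/86 = 13.3023
  Variant C, Did not convert: 22×34/86 = 8.6977
Contributions (O − E)²/E:
  (31 − 26.6047)²/26.6047 = 0.7261
  (13 − 17.3953)²/17.3953 = 1.1106
  (6 − 12.0930)²/12.0930 = 3.0699
  (14 − 7.9070)²/7.9070 = 4.6952
  (15 − 13.3023)²/13.3023 = 0.2167
  (7 − 8.6977)²/8.6977 = 0.3314
χ² = 0.7261 + 1.1106 + 3.0699 + 4.6952 + 0.2167 + 0.3314 = 10.150

10.150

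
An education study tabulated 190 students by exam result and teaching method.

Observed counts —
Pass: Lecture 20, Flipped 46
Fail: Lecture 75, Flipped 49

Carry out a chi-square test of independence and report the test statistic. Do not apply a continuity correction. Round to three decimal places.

15.694

Row totals: 66, 124. Column totals: 95, 95. Grand total N = 190.
Expected counts (row total × column total / N):
  Pass, Lecture: 66×95/190 = 33.0000
  Pass, Flipped: 66×95/190 = 33.0000
  Fail, Lecture: 124×95/190 = 62.0000
  Fail, Flipped: 124×95/190 = 62.0000
Contributions (O − E)²/E:
  (20 − 33.0000)²/33.0000 = 5.1212
  (46 − 33.0000)²/33.0000 = 5.1212
  (75 − 62.0000)²/62.0000 = 2.7258
  (49 − 62.0000)²/62.0000 = 2.7258
χ² = 5.1212 + 5.1212 + 2.7258 + 2.7258 = 15.694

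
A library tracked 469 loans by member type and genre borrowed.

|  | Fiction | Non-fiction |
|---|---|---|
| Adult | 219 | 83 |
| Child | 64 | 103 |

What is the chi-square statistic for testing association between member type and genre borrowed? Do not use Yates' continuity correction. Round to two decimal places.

Row totals: 302, 167. Column totals: 283, 186. Grand total N = 469.
Expected counts (row total × column total / N):
  Adult, Fiction: 302×283/469 = 182.230
  Adult, Non-fiction: 302×186/469 = 119.770
  Child, Fiction: 167×283/469 = 100.770
  Child, Non-fiction: 167×186/469 = 66.230
Contributions (O − E)²/E:
  (219 − 182.230)²/182.230 = 7.4194
  (83 − 119.770)²/119.770 = 11.2886
  (64 − 100.770)²/100.770 = 13.4170
  (103 − 66.230)²/66.230 = 20.4142
χ² = 7.4194 + 11.2886 + 13.4170 + 20.4142 = 52.54

52.54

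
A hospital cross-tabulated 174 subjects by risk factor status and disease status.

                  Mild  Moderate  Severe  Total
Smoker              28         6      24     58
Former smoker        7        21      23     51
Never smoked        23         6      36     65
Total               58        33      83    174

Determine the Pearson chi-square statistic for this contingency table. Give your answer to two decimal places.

Grand total N = 174.
Expected counts (row total × column total / N):
  Smoker, Mild: 58×58/174 = 19.333
  Smoker, Moderate: 58×33/174 = 11.000
  Smoker, Severe: 58×83/174 = 27.667
  Former smoker, Mild: 51×58/174 = 17.000
  Former smoker, Moderate: 51×33/174 = 9.672
  Former smoker, Severe: 51×83/174 = 24.328
  Never smoked, Mild: 65×58/174 = 21.667
  Never smoked, Moderate: 65×33/174 = 12.328
  Never smoked, Severe: 65×83/174 = 31.006
Contributions (O − E)²/E:
  (28 − 19.333)²/19.333 = 3.8854
  (6 − 11.000)²/11.000 = 2.2727
  (24 − 27.667)²/27.667 = 0.4860
  (7 − 17.000)²/17.000 = 5.8824
  (21 − 9.672)²/9.672 = 13.2675
  (23 − 24.328)²/24.328 = 0.0725
  (23 − 21.667)²/21.667 = 0.0820
  (6 − 12.328)²/12.328 = 3.2482
  (36 − 31.006)²/31.006 = 0.8044
χ² = 3.8854 + 2.2727 + 0.4860 + 5.8824 + 13.2675 + 0.0725 + 0.0820 + 3.2482 + 0.8044 = 30.00

30.00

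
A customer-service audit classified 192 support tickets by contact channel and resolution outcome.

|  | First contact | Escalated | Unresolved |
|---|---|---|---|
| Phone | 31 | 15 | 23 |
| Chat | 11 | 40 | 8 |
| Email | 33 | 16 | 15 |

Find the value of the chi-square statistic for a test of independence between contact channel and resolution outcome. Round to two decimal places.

36.64

Row totals: 69, 59, 64. Column totals: 75, 71, 46. Grand total N = 192.
Expected counts (row total × column total / N):
  Phone, First contact: 69×75/192 = 26.953
  Phone, Escalated: 69×71/192 = 25.516
  Phone, Unresolved: 69×46/192 = 16.531
  Chat, First contact: 59×75/192 = 23.047
  Chat, Escalated: 59×71/192 = 21.818
  Chat, Unresolved: 59×46/192 = 14.135
  Email, First contact: 64×75/192 = 25.000
  Email, Escalated: 64×71/192 = 23.667
  Email, Unresolved: 64×46/192 = 15.333
Contributions (O − E)²/E:
  (31 − 26.953)²/26.953 = 0.6077
  (15 − 25.516)²/25.516 = 4.3340
  (23 − 16.531)²/16.531 = 2.5315
  (11 − 23.047)²/23.047 = 6.2971
  (40 − 21.818)²/21.818 = 15.1519
  (8 − 14.135)²/14.135 = 2.6628
  (33 − 25.000)²/25.000 = 2.5600
  (16 − 23.667)²/23.667 = 2.4837
  (15 − 15.333)²/15.333 = 0.0072
χ² = 0.6077 + 4.3340 + 2.5315 + 6.2971 + 15.1519 + 2.6628 + 2.5600 + 2.4837 + 0.0072 = 36.64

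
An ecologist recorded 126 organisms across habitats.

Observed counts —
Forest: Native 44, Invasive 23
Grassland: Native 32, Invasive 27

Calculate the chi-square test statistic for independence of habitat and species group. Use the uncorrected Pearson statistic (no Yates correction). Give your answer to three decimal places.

Row totals: 67, 59. Column totals: 76, 50. Grand total N = 126.
Expected counts (row total × column total / N):
  Forest, Native: 67×76/126 = 40.4127
  Forest, Invasive: 67×50/126 = 26.5873
  Grassland, Native: 59×76/126 = 35.5873
  Grassland, Invasive: 59×50/126 = 23.4127
Contributions (O − E)²/E:
  (44 − 40.4127)²/40.4127 = 0.3184
  (23 − 26.5873)²/26.5873 = 0.4840
  (32 − 35.5873)²/35.5873 = 0.3616
  (27 − 23.4127)²/23.4127 = 0.5496
χ² = 0.3184 + 0.4840 + 0.3616 + 0.5496 = 1.714

1.714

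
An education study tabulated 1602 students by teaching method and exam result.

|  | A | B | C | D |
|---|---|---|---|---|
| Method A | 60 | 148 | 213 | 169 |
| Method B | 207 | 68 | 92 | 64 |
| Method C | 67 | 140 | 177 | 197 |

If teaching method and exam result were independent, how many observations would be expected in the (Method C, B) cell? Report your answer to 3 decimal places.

Row total (Method C) = 581; column total (B) = 356; grand total N = 1602.
Expected count = (row total × column total) / N = 581 × 356 / 1602 = 129.111.

129.111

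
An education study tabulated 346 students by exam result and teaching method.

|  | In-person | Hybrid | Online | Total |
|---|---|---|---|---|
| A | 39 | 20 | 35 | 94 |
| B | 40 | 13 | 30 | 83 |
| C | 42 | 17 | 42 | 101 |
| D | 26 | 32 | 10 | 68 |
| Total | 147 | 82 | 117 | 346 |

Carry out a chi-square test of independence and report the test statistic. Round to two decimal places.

30.73

Grand total N = 346.
Expected counts (row total × column total / N):
  A, In-person: 94×147/346 = 39.936
  A, Hybrid: 94×82/346 = 22.277
  A, Online: 94×117/346 = 31.786
  B, In-person: 83×147/346 = 35.263
  B, Hybrid: 83×82/346 = 19.671
  B, Online: 83×117/346 = 28.066
  C, In-person: 101×147/346 = 42.910
  C, Hybrid: 101×82/346 = 23.936
  C, Online: 101×117/346 = 34.153
  D, In-person: 68×147/346 = 28.890
  D, Hybrid: 68×82/346 = 16.116
  D, Online: 68×117/346 = 22.994
Contributions (O − E)²/E:
  (39 − 39.936)²/39.936 = 0.0219
  (20 − 22.277)²/22.277 = 0.2327
  (35 − 31.786)²/31.786 = 0.3250
  (40 − 35.263)²/35.263 = 0.6363
  (13 − 19.671)²/19.671 = 2.2623
  (30 − 28.066)²/28.066 = 0.1333
  (42 − 42.910)²/42.910 = 0.0193
  (17 − 23.936)²/23.936 = 2.0099
  (42 − 34.153)²/34.153 = 1.8029
  (26 − 28.890)²/28.890 = 0.2891
  (32 − 16.116)²/16.116 = 15.6553
  (10 − 22.994)²/22.994 = 7.3430
χ² = 0.0219 + 0.2327 + 0.3250 + 0.6363 + 2.2623 + 0.1333 + 0.0193 + 2.0099 + 1.8029 + 0.2891 + 15.6553 + 7.3430 = 30.73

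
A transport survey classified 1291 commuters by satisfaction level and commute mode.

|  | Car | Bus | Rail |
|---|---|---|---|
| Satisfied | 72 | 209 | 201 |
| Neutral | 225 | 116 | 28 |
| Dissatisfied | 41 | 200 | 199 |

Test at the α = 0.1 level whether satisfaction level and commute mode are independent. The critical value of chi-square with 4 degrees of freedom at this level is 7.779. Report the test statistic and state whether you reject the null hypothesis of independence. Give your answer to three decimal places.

Row totals: 482, 369, 440. Column totals: 338, 525, 428. Grand total N = 1291.
Expected counts (row total × column total / N):
  Satisfied, Car: 482×338/1291 = 126.1936
  Satisfied, Bus: 482×525/1291 = 196.0108
  Satisfied, Rail: 482×428/1291 = 159.7955
  Neutral, Car: 369×338/1291 = 96.6088
  Neutral, Bus: 369×525/1291 = 150.0581
  Neutral, Rail: 369×428/1291 = 122.3331
  Dissatisfied, Car: 440×338/1291 = 115.1975
  Dissatisfied, Bus: 440×525/1291 = 178.9311
  Dissatisfied, Rail: 440×428/1291 = 145.8714
Contributions (O − E)²/E:
  (72 − 126.1936)²/126.1936 = 23.2733
  (209 − 196.0108)²/196.0108 = 0.8608
  (201 − 159.7955)²/159.7955 = 10.6249
  (225 − 96.6088)²/96.6088 = 170.6294
  (116 − 150.0581)²/150.0581 = 7.7300
  (28 − 122.3331)²/122.3331 = 72.7418
  (41 − 115.1975)²/115.1975 = 47.7898
  (200 − 178.9311)²/178.9311 = 2.4808
  (199 − 145.8714)²/145.8714 = 19.3503
χ² = 23.2733 + 0.8608 + 10.6249 + 170.6294 + 7.7300 + 72.7418 + 47.7898 + 2.4808 + 19.3503 = 355.481
df = (3−1)(3−1) = 4. Since 355.481 > 7.779, reject the null hypothesis of independence at α = 0.1.

355.481; reject H₀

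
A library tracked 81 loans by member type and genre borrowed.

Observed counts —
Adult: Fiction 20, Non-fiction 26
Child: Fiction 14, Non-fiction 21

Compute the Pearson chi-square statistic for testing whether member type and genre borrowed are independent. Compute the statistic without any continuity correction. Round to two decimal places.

Row totals: 46, 35. Column totals: 34, 47. Grand total N = 81.
Expected counts (row total × column total / N):
  Adult, Fiction: 46×34/81 = 19.309
  Adult, Non-fiction: 46×47/81 = 26.691
  Child, Fiction: 35×34/81 = 14.691
  Child, Non-fiction: 35×47/81 = 20.309
Contributions (O − E)²/E:
  (20 − 19.309)²/19.309 = 0.0247
  (26 − 26.691)²/26.691 = 0.0179
  (14 − 14.691)²/14.691 = 0.0325
  (21 − 20.309)²/20.309 = 0.0235
χ² = 0.0247 + 0.0179 + 0.0325 + 0.0235 = 0.10

0.10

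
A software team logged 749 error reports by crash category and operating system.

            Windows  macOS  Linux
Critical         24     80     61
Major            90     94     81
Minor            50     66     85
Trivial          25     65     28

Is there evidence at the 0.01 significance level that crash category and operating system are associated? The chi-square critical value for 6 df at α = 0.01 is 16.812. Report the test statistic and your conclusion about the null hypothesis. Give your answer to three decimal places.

38.588; reject H₀

Row totals: 165, 265, 201, 118. Column totals: 189, 305, 255. Grand total N = 749.
Expected counts (row total × column total / N):
  Critical, Windows: 165×189/749 = 41.6355
  Critical, macOS: 165×305/749 = 67.1896
  Critical, Linux: 165×255/749 = 56.1749
  Major, Windows: 265×189/749 = 66.8692
  Major, macOS: 265×305/749 = 107.9105
  Major, Linux: 265×255/749 = 90.2203
  Minor, Windows: 201×189/749 = 50.7196
  Minor, macOS: 201×305/749 = 81.8491
  Minor, Linux: 201×255/749 = 68.4312
  Trivial, Windows: 118×189/749 = 29.7757
  Trivial, macOS: 118×305/749 = 48.0507
  Trivial, Linux: 118×255/749 = 40.1736
Contributions (O − E)²/E:
  (24 − 41.6355)²/41.6355 = 7.4698
  (80 − 67.1896)²/67.1896 = 2.4424
  (61 − 56.1749)²/56.1749 = 0.4144
  (90 − 66.8692)²/66.8692 = 8.0012
  (94 − 107.9105)²/107.9105 = 1.7932
  (81 − 90.2203)²/90.2203 = 0.9423
  (50 − 50.7196)²/50.7196 = 0.0102
  (66 − 81.8491)²/81.8491 = 3.0690
  (85 − 68.4312)²/68.4312 = 4.0117
  (25 − 29.7757)²/29.7757 = 0.7660
  (65 − 48.0507)²/48.0507 = 5.9787
  (28 − 40.1736)²/40.1736 = 3.6889
χ² = 7.4698 + 2.4424 + 0.4144 + 8.0012 + 1.7932 + 0.9423 + 0.0102 + 3.0690 + 4.0117 + 0.7660 + 5.9787 + 3.6889 = 38.588
df = (4−1)(3−1) = 6. Since 38.588 > 16.812, reject the null hypothesis of independence at α = 0.01.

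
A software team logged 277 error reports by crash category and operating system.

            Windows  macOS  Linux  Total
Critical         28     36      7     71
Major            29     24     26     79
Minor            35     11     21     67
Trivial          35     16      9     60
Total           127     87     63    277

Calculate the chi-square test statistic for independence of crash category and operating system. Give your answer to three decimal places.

Grand total N = 277.
Expected counts (row total × column total / N):
  Critical, Windows: 71×127/277 = 32.5523
  Critical, macOS: 71×87/277 = 22.2996
  Critical, Linux: 71×63/277 = 16.1480
  Major, Windows: 79×127/277 = 36.2202
  Major, macOS: 79×87/277 = 24.8123
  Major, Linux: 79×63/277 = 17.9675
  Minor, Windows: 67×127/277 = 30.7184
  Minor, macOS: 67×87/277 = 21.0433
  Minor, Linux: 67×63/277 = 15.2383
  Trivial, Windows: 60×127/277 = 27.5090
  Trivial, macOS: 60×87/277 = 18.8448
  Trivial, Linux: 60×63/277 = 13.6462
Contributions (O − E)²/E:
  (28 − 32.5523)²/32.5523 = 0.6366
  (36 − 22.2996)²/22.2996 = 8.4172
  (7 − 16.1480)²/16.1480 = 5.1824
  (29 − 36.2202)²/36.2202 = 1.4393
  (24 − 24.8123)²/24.8123 = 0.0266
  (26 − 17.9675)²/17.9675 = 3.5910
  (35 − 30.7184)²/30.7184 = 0.5968
  (11 − 21.0433)²/21.0433 = 4.7933
  (21 − 15.2383)²/15.2383 = 2.1785
  (35 − 27.5090)²/27.5090 = 2.0399
  (16 − 18.8448)²/18.8448 = 0.4294
  (9 − 13.6462)²/13.6462 = 1.5819
χ² = 0.6366 + 8.4172 + 5.1824 + 1.4393 + 0.0266 + 3.5910 + 0.5968 + 4.7933 + 2.1785 + 2.0399 + 0.4294 + 1.5819 = 30.913

30.913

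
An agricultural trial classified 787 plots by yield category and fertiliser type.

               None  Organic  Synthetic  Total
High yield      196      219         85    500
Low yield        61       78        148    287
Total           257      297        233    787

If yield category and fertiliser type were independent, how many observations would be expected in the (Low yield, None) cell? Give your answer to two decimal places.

93.72

Row total (Low yield) = 287; column total (None) = 257; grand total N = 787.
Expected count = (row total × column total) / N = 287 × 257 / 787 = 93.72.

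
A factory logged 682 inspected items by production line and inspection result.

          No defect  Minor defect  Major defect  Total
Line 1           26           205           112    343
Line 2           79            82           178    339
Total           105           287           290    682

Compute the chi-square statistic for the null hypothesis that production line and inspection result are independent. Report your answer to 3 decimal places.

Grand total N = 682.
Expected counts (row total × column total / N):
  Line 1, No defect: 343×105/682 = 52.8079
  Line 1, Minor defect: 343×287/682 = 144.3416
  Line 1, Major defect: 343×290/682 = 145.8504
  Line 2, No defect: 339×105/682 = 52.1921
  Line 2, Minor defect: 339×287/682 = 142.6584
  Line 2, Major defect: 339×290/682 = 144.1496
Contributions (O − E)²/E:
  (26 − 52.8079)²/52.8079 = 13.6090
  (205 − 144.3416)²/144.3416 = 25.4912
  (112 − 145.8504)²/145.8504 = 7.8563
  (79 − 52.1921)²/52.1921 = 13.7696
  (82 − 142.6584)²/142.6584 = 25.7920
  (178 − 144.1496)²/144.1496 = 7.9490
χ² = 13.6090 + 25.4912 + 7.8563 + 13.7696 + 25.7920 + 7.9490 = 94.467

94.467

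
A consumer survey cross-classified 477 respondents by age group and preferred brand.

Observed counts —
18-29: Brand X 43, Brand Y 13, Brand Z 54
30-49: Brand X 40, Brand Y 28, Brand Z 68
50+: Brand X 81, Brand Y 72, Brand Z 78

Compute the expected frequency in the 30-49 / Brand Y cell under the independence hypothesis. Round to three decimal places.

Row total (30-49) = 136; column total (Brand Y) = 113; grand total N = 477.
Expected count = (row total × column total) / N = 136 × 113 / 477 = 32.218.

32.218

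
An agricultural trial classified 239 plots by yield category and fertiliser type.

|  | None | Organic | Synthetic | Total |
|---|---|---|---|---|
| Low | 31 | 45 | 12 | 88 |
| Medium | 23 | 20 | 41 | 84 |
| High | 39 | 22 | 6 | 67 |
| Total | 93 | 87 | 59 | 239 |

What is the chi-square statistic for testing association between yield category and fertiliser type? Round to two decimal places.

49.60

Grand total N = 239.
Expected counts (row total × column total / N):
  Low, None: 88×93/239 = 34.243
  Low, Organic: 88×87/239 = 32.033
  Low, Synthetic: 88×59/239 = 21.724
  Medium, None: 84×93/239 = 32.686
  Medium, Organic: 84×87/239 = 30.577
  Medium, Synthetic: 84×59/239 = 20.736
  High, None: 67×93/239 = 26.071
  High, Organic: 67×87/239 = 24.389
  High, Synthetic: 67×59/239 = 16.540
Contributions (O − E)²/E:
  (31 − 34.243)²/34.243 = 0.3071
  (45 − 32.033)²/32.033 = 5.2491
  (12 − 21.724)²/21.724 = 4.3526
  (23 − 32.686)²/32.686 = 2.8703
  (20 − 30.577)²/30.577 = 3.6587
  (41 − 20.736)²/20.736 = 19.8027
  (39 − 26.071)²/26.071 = 6.4117
  (22 − 24.389)²/24.389 = 0.2340
  (6 − 16.540)²/16.540 = 6.7165
χ² = 0.3071 + 5.2491 + 4.3526 + 2.8703 + 3.6587 + 19.8027 + 6.4117 + 0.2340 + 6.7165 = 49.60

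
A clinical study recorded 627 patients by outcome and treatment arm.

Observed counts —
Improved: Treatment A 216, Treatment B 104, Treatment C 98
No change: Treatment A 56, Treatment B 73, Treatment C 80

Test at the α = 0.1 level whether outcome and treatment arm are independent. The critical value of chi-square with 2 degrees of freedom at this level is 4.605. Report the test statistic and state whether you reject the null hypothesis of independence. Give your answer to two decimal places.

Row totals: 418, 209. Column totals: 272, 177, 178. Grand total N = 627.
Expected counts (row total × column total / N):
  Improved, Treatment A: 418×272/627 = 181.3333
  Improved, Treatment B: 418×177/627 = 118.0000
  Improved, Treatment C: 418×178/627 = 118.6667
  No change, Treatment A: 209×272/627 = 90.6667
  No change, Treatment B: 209×177/627 = 59.0000
  No change, Treatment C: 209×178/627 = 59.3333
Contributions (O − E)²/E:
  (216 − 181.3333)²/181.3333 = 6.6275
  (104 − 118.0000)²/118.0000 = 1.6610
  (98 − 118.6667)²/118.6667 = 3.5993
  (56 − 90.6667)²/90.6667 = 13.2549
  (73 − 59.0000)²/59.0000 = 3.3220
  (80 − 59.3333)²/59.3333 = 7.1985
χ² = 6.6275 + 1.6610 + 3.5993 + 13.2549 + 3.3220 + 7.1985 = 35.66
df = (2−1)(3−1) = 2. Since 35.66 > 4.605, reject the null hypothesis of independence at α = 0.1.

35.66; reject H₀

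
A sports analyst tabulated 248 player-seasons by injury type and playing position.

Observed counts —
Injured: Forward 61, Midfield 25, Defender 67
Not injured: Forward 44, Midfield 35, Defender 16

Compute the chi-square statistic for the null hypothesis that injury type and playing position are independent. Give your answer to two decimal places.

23.48

Row totals: 153, 95. Column totals: 105, 60, 83. Grand total N = 248.
Expected counts (row total × column total / N):
  Injured, Forward: 153×105/248 = 64.778
  Injured, Midfield: 153×60/248 = 37.016
  Injured, Defender: 153×83/248 = 51.206
  Not injured, Forward: 95×105/248 = 40.222
  Not injured, Midfield: 95×60/248 = 22.984
  Not injured, Defender: 95×83/248 = 31.794
Contributions (O − E)²/E:
  (61 − 64.778)²/64.778 = 0.2203
  (25 − 37.016)²/37.016 = 3.9006
  (67 − 51.206)²/51.206 = 4.8715
  (44 − 40.222)²/40.222 = 0.3549
  (35 − 22.984)²/22.984 = 6.2819
  (16 − 31.794)²/31.794 = 7.8458
χ² = 0.2203 + 3.9006 + 4.8715 + 0.3549 + 6.2819 + 7.8458 = 23.48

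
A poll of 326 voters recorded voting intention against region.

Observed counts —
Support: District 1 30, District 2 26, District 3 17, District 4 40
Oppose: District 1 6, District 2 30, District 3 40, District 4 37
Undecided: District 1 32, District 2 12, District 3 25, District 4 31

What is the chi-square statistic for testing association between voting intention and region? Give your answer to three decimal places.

36.194

Row totals: 113, 113, 100. Column totals: 68, 68, 82, 108. Grand total N = 326.
Expected counts (row total × column total / N):
  Support, District 1: 113×68/326 = 23.5706
  Support, District 2: 113×68/326 = 23.5706
  Support, District 3: 113×82/326 = 28.4233
  Support, District 4: 113×108/326 = 37.4356
  Oppose, District 1: 113×68/326 = 23.5706
  Oppose, District 2: 113×68/326 = 23.5706
  Oppose, District 3: 113×82/326 = 28.4233
  Oppose, District 4: 113×108/326 = 37.4356
  Undecided, District 1: 100×68/326 = 20.8589
  Undecided, District 2: 100×68/326 = 20.8589
  Undecided, District 3: 100×82/326 = 25.1534
  Undecided, District 4: 100×108/326 = 33.1288
Contributions (O − E)²/E:
  (30 − 23.5706)²/23.5706 = 1.7538
  (26 − 23.5706)²/23.5706 = 0.2504
  (17 − 28.4233)²/28.4233 = 4.5910
  (40 − 37.4356)²/37.4356 = 0.1757
  (6 − 23.5706)²/23.5706 = 13.0979
  (30 − 23.5706)²/23.5706 = 1.7538
  (40 − 28.4233)²/28.4233 = 4.7151
  (37 − 37.4356)²/37.4356 = 0.0051
  (32 − 20.8589)²/20.8589 = 5.9507
  (12 − 20.8589)²/20.8589 = 3.7624
  (25 − 25.1534)²/25.1534 = 0.0009
  (31 − 33.1288)²/33.1288 = 0.1368
χ² = 1.7538 + 0.2504 + 4.5910 + 0.1757 + 13.0979 + 1.7538 + 4.7151 + 0.0051 + 5.9507 + 3.7624 + 0.0009 + 0.1368 = 36.194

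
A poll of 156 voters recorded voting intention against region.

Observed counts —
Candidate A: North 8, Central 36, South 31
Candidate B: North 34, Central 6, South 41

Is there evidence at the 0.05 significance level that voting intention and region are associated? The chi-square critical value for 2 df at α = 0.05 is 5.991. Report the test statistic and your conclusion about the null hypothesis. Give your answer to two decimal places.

Row totals: 75, 81. Column totals: 42, 42, 72. Grand total N = 156.
Expected counts (row total × column total / N):
  Candidate A, North: 75×42/156 = 20.192
  Candidate A, Central: 75×42/156 = 20.192
  Candidate A, South: 75×72/156 = 34.615
  Candidate B, North: 81×42/156 = 21.808
  Candidate B, Central: 81×42/156 = 21.808
  Candidate B, South: 81×72/156 = 37.385
Contributions (O − E)²/E:
  (8 − 20.192)²/20.192 = 7.3616
  (36 − 20.192)²/20.192 = 12.3758
  (31 − 34.615)²/34.615 = 0.3775
  (34 − 21.808)²/21.808 = 6.8161
  (6 − 21.808)²/21.808 = 11.4588
  (41 − 37.385)²/37.385 = 0.3496
χ² = 7.3616 + 12.3758 + 0.3775 + 6.8161 + 11.4588 + 0.3496 = 38.74
df = (2−1)(3−1) = 2. Since 38.74 > 5.991, reject the null hypothesis of independence at α = 0.05.

38.74; reject H₀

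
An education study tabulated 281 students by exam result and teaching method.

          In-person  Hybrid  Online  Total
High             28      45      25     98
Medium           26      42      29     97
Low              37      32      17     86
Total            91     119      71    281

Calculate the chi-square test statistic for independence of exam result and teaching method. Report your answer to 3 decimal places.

7.085

Grand total N = 281.
Expected counts (row total × column total / N):
  High, In-person: 98×91/281 = 31.7367
  High, Hybrid: 98×119/281 = 41.5018
  High, Online: 98×71/281 = 24.7616
  Medium, In-person: 97×91/281 = 31.4128
  Medium, Hybrid: 97×119/281 = 41.0783
  Medium, Online: 97×71/281 = 24.5089
  Low, In-person: 86×91/281 = 27.8505
  Low, Hybrid: 86×119/281 = 36.4199
  Low, Online: 86×71/281 = 21.7295
Contributions (O − E)²/E:
  (28 − 31.7367)²/31.7367 = 0.4400
  (45 − 41.5018)²/41.5018 = 0.2949
  (25 − 24.7616)²/24.7616 = 0.0023
  (26 − 31.4128)²/31.4128 = 0.9327
  (42 − 41.0783)²/41.0783 = 0.0207
  (29 − 24.5089)²/24.5089 = 0.8230
  (37 − 27.8505)²/27.8505 = 3.0058
  (32 − 36.4199)²/36.4199 = 0.5364
  (17 − 21.7295)²/21.7295 = 1.0294
χ² = 0.4400 + 0.2949 + 0.0023 + 0.9327 + 0.0207 + 0.8230 + 3.0058 + 0.5364 + 1.0294 = 7.085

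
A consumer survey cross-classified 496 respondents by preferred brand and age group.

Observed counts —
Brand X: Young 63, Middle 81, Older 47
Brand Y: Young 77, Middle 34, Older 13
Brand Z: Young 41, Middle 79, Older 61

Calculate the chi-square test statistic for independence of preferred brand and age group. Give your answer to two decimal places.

54.51

Row totals: 191, 124, 181. Column totals: 181, 194, 121. Grand total N = 496.
Expected counts (row total × column total / N):
  Brand X, Young: 191×181/496 = 69.700
  Brand X, Middle: 191×194/496 = 74.706
  Brand X, Older: 191×121/496 = 46.595
  Brand Y, Young: 124×181/496 = 45.250
  Brand Y, Middle: 124×194/496 = 48.500
  Brand Y, Older: 124×121/496 = 30.250
  Brand Z, Young: 181×181/496 = 66.050
  Brand Z, Middle: 181×194/496 = 70.794
  Brand Z, Older: 181×121/496 = 44.155
Contributions (O − E)²/E:
  (63 − 69.700)²/69.700 = 0.6440
  (81 − 74.706)²/74.706 = 0.5303
  (47 − 46.595)²/46.595 = 0.0035
  (77 − 45.250)²/45.250 = 22.2776
  (34 − 48.500)²/48.500 = 4.3351
  (13 − 30.250)²/30.250 = 9.8368
  (41 − 66.050)²/66.050 = 9.5004
  (79 − 70.794)²/70.794 = 0.9512
  (61 − 44.155)²/44.155 = 6.4263
χ² = 0.6440 + 0.5303 + 0.0035 + 22.2776 + 4.3351 + 9.8368 + 9.5004 + 0.9512 + 6.4263 = 54.51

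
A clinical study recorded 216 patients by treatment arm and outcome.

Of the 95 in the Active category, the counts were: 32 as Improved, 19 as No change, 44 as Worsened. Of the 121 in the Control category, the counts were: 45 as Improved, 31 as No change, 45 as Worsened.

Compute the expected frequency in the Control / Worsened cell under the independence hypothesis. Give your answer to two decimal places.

49.86

Row total (Control) = 121; column total (Worsened) = 89; grand total N = 216.
Expected count = (row total × column total) / N = 121 × 89 / 216 = 49.86.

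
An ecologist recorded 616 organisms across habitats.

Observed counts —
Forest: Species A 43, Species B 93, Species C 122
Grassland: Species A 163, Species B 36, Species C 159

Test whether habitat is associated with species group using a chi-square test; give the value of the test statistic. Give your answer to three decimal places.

Row totals: 258, 358. Column totals: 206, 129, 281. Grand total N = 616.
Expected counts (row total × column total / N):
  Forest, Species A: 258×206/616 = 86.2792
  Forest, Species B: 258×129/616 = 54.0292
  Forest, Species C: 258×281/616 = 117.6916
  Grassland, Species A: 358×206/616 = 119.7208
  Grassland, Species B: 358×129/616 = 74.9708
  Grassland, Species C: 358×281/616 = 163.3084
Contributions (O − E)²/E:
  (43 − 86.2792)²/86.2792 = 21.7096
  (93 − 54.0292)²/54.0292 = 28.1093
  (122 − 117.6916)²/117.6916 = 0.1577
  (163 − 119.7208)²/119.7208 = 15.6455
  (36 − 74.9708)²/74.9708 = 20.2575
  (159 − 163.3084)²/163.3084 = 0.1137
χ² = 21.7096 + 28.1093 + 0.1577 + 15.6455 + 20.2575 + 0.1137 = 85.993

85.993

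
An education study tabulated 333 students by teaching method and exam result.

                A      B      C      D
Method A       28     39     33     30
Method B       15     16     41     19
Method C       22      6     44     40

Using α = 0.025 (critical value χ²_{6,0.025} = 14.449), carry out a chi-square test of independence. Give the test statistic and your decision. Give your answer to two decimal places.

32.43; reject H₀

Row totals: 130, 91, 112. Column totals: 65, 61, 118, 89. Grand total N = 333.
Expected counts (row total × column total / N):
  Method A, A: 130×65/333 = 25.375
  Method A, B: 130×61/333 = 23.814
  Method A, C: 130×118/333 = 46.066
  Method A, D: 130×89/333 = 34.745
  Method B, A: 91×65/333 = 17.763
  Method B, B: 91×61/333 = 16.670
  Method B, C: 91×118/333 = 32.246
  Method B, D: 91×89/333 = 24.321
  Method C, A: 112×65/333 = 21.862
  Method C, B: 112×61/333 = 20.517
  Method C, C: 112×118/333 = 39.688
  Method C, D: 112×89/333 = 29.934
Contributions (O − E)²/E:
  (28 − 25.375)²/25.375 = 0.2716
  (39 − 23.814)²/23.814 = 9.6840
  (33 − 46.066)²/46.066 = 3.7060
  (30 − 34.745)²/34.745 = 0.6480
  (15 − 17.763)²/17.763 = 0.4298
  (16 − 16.670)²/16.670 = 0.0269
  (41 − 32.246)²/32.246 = 2.3765
  (19 − 24.321)²/24.321 = 1.1641
  (22 − 21.862)²/21.862 = 0.0009
  (6 − 20.517)²/20.517 = 10.2716
  (44 − 39.688)²/39.688 = 0.4685
  (40 − 29.934)²/29.934 = 3.3849
χ² = 0.2716 + 9.6840 + 3.7060 + 0.6480 + 0.4298 + 0.0269 + 2.3765 + 1.1641 + 0.0009 + 10.2716 + 0.4685 + 3.3849 = 32.43
df = (3−1)(4−1) = 6. Since 32.43 > 14.449, reject the null hypothesis of independence at α = 0.025.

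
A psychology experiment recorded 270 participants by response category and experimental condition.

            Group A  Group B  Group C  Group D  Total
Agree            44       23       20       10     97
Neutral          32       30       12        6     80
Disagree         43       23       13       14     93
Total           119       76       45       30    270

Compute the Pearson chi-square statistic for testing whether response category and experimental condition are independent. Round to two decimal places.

7.73

Grand total N = 270.
Expected counts (row total × column total / N):
  Agree, Group A: 97×119/270 = 42.752
  Agree, Group B: 97×76/270 = 27.304
  Agree, Group C: 97×45/270 = 16.167
  Agree, Group D: 97×30/270 = 10.778
  Neutral, Group A: 80×119/270 = 35.259
  Neutral, Group B: 80×76/270 = 22.519
  Neutral, Group C: 80×45/270 = 13.333
  Neutral, Group D: 80×30/270 = 8.889
  Disagree, Group A: 93×119/270 = 40.989
  Disagree, Group B: 93×76/270 = 26.178
  Disagree, Group C: 93×45/270 = 15.500
  Disagree, Group D: 93×30/270 = 10.333
Contributions (O − E)²/E:
  (44 − 42.752)²/42.752 = 0.0364
  (23 − 27.304)²/27.304 = 0.6785
  (20 − 16.167)²/16.167 = 0.9088
  (10 − 10.778)²/10.778 = 0.0562
  (32 − 35.259)²/35.259 = 0.3012
  (30 − 22.519)²/22.519 = 2.4853
  (12 − 13.333)²/13.333 = 0.1333
  (6 − 8.889)²/8.889 = 0.9389
  (43 − 40.989)²/40.989 = 0.0987
  (23 − 26.178)²/26.178 = 0.3858
  (13 − 15.500)²/15.500 = 0.4032
  (14 − 10.333)²/10.333 = 1.3014
χ² = 0.0364 + 0.6785 + 0.9088 + 0.0562 + 0.3012 + 2.4853 + 0.1333 + 0.9389 + 0.0987 + 0.3858 + 0.4032 + 1.3014 = 7.73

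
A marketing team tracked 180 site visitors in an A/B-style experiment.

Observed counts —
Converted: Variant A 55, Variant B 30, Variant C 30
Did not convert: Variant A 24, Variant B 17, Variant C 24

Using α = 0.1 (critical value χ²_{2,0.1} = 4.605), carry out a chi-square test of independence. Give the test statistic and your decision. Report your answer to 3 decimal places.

Row totals: 115, 65. Column totals: 79, 47, 54. Grand total N = 180.
Expected counts (row total × column total / N):
  Converted, Variant A: 115×79/180 = 50.4722
  Converted, Variant B: 115×47/180 = 30.0278
  Converted, Variant C: 115×54/180 = 34.5000
  Did not convert, Variant A: 65×79/180 = 28.5278
  Did not convert, Variant B: 65×47/180 = 16.9722
  Did not convert, Variant C: 65×54/180 = 19.5000
Contributions (O − E)²/E:
  (55 − 50.4722)²/50.4722 = 0.4062
  (30 − 30.0278)²/30.0278 = 0.0000
  (30 − 34.5000)²/34.5000 = 0.5870
  (24 − 28.5278)²/28.5278 = 0.7186
  (17 − 16.9722)²/16.9722 = 0.0000
  (24 − 19.5000)²/19.5000 = 1.0385
χ² = 0.4062 + 0.0000 + 0.5870 + 0.7186 + 0.0000 + 1.0385 = 2.750
df = (2−1)(3−1) = 2. Since 2.750 < 4.605, fail to reject the null hypothesis of independence at α = 0.1.

2.750; fail to reject H₀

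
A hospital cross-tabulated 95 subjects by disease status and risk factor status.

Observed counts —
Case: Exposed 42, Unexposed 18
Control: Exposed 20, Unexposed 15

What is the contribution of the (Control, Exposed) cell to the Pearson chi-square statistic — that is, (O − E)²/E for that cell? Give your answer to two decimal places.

0.35

Row total (Control) = 35; column total (Exposed) = 62; N = 95.
Expected count E = 35 × 62 / 95 = 22.842.
Contribution = (O − E)²/E = (20 − 22.842)² / 22.842 = 0.35.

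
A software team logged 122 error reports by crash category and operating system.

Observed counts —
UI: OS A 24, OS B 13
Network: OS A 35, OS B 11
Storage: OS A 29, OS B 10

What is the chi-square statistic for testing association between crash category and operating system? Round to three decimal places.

Row totals: 37, 46, 39. Column totals: 88, 34. Grand total N = 122.
Expected counts (row total × column total / N):
  UI, OS A: 37×88/122 = 26.6885
  UI, OS B: 37×34/122 = 10.3115
  Network, OS A: 46×88/122 = 33.1803
  Network, OS B: 46×34/122 = 12.8197
  Storage, OS A: 39×88/122 = 28.1311
  Storage, OS B: 39×34/122 = 10.8689
Contributions (O − E)²/E:
  (24 − 26.6885)²/26.6885 = 0.2708
  (13 − 10.3115)²/10.3115 = 0.7010
  (35 − 33.1803)²/33.1803 = 0.0998
  (11 − 12.8197)²/12.8197 = 0.2583
  (29 − 28.1311)²/28.1311 = 0.0268
  (10 − 10.8689)²/10.8689 = 0.0695
χ² = 0.2708 + 0.7010 + 0.0998 + 0.2583 + 0.0268 + 0.0695 = 1.426

1.426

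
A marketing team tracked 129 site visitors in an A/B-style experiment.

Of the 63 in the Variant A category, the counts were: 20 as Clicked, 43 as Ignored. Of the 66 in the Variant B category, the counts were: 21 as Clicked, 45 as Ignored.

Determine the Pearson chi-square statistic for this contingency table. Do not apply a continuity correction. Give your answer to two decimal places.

Row totals: 63, 66. Column totals: 41, 88. Grand total N = 129.
Expected counts (row total × column total / N):
  Variant A, Clicked: 63×41/129 = 20.023
  Variant A, Ignored: 63×88/129 = 42.977
  Variant B, Clicked: 66×41/129 = 20.977
  Variant B, Ignored: 66×88/129 = 45.023
Contributions (O − E)²/E:
  (20 − 20.023)²/20.023 = 0.0000
  (43 − 42.977)²/42.977 = 0.0000
  (21 − 20.977)²/20.977 = 0.0000
  (45 − 45.023)²/45.023 = 0.0000
χ² = 0.0000 + 0.0000 + 0.0000 + 0.0000 = 0.00

0.00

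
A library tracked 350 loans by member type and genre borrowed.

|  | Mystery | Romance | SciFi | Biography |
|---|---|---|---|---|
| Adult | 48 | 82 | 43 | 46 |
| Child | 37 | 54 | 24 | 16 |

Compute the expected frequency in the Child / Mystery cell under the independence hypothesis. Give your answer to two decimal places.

Row total (Child) = 131; column total (Mystery) = 85; grand total N = 350.
Expected count = (row total × column total) / N = 131 × 85 / 350 = 31.81.

31.81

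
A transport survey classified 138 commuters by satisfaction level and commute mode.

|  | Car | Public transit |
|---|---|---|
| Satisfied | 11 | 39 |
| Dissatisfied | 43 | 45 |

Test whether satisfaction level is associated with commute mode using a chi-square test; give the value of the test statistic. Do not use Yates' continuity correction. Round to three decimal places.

9.660

Row totals: 50, 88. Column totals: 54, 84. Grand total N = 138.
Expected counts (row total × column total / N):
  Satisfied, Car: 50×54/138 = 19.5652
  Satisfied, Public transit: 50×84/138 = 30.4348
  Dissatisfied, Car: 88×54/138 = 34.4348
  Dissatisfied, Public transit: 88×84/138 = 53.5652
Contributions (O − E)²/E:
  (11 − 19.5652)²/19.5652 = 3.7496
  (39 − 30.4348)²/30.4348 = 2.4105
  (43 − 34.4348)²/34.4348 = 2.1305
  (45 − 53.5652)²/53.5652 = 1.3696
χ² = 3.7496 + 2.4105 + 2.1305 + 1.3696 = 9.660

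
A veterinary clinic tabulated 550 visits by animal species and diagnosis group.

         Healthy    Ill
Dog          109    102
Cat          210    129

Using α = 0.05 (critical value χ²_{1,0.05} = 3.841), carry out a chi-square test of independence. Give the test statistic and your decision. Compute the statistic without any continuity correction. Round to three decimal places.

Row totals: 211, 339. Column totals: 319, 231. Grand total N = 550.
Expected counts (row total × column total / N):
  Dog, Healthy: 211×319/550 = 122.3800
  Dog, Ill: 211×231/550 = 88.6200
  Cat, Healthy: 339×319/550 = 196.6200
  Cat, Ill: 339×231/550 = 142.3800
Contributions (O − E)²/E:
  (109 − 122.3800)²/122.3800 = 1.4629
  (102 − 88.6200)²/88.6200 = 2.0201
  (210 − 196.6200)²/196.6200 = 0.9105
  (129 − 142.3800)²/142.3800 = 1.2574
χ² = 1.4629 + 2.0201 + 0.9105 + 1.2574 = 5.651
df = (2−1)(2−1) = 1. Since 5.651 > 3.841, reject the null hypothesis of independence at α = 0.05.

5.651; reject H₀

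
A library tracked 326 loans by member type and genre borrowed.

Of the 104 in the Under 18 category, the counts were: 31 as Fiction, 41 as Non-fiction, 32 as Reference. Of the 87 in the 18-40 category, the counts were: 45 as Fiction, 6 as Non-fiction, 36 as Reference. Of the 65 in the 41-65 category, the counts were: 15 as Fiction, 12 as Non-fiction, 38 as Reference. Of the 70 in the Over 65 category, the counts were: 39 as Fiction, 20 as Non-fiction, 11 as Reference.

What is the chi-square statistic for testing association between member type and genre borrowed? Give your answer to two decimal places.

55.50

Row totals: 104, 87, 65, 70. Column totals: 130, 79, 117. Grand total N = 326.
Expected counts (row total × column total / N):
  Under 18, Fiction: 104×130/326 = 41.472
  Under 18, Non-fiction: 104×79/326 = 25.202
  Under 18, Reference: 104×117/326 = 37.325
  18-40, Fiction: 87×130/326 = 34.693
  18-40, Non-fiction: 87×79/326 = 21.083
  18-40, Reference: 87×117/326 = 31.224
  41-65, Fiction: 65×130/326 = 25.920
  41-65, Non-fiction: 65×79/326 = 15.752
  41-65, Reference: 65×117/326 = 23.328
  Over 65, Fiction: 70×130/326 = 27.914
  Over 65, Non-fiction: 70×79/326 = 16.963
  Over 65, Reference: 70×117/326 = 25.123
Contributions (O − E)²/E:
  (31 − 41.472)²/41.472 = 2.6443
  (41 − 25.202)²/25.202 = 9.9031
  (32 − 37.325)²/37.325 = 0.7597
  (45 − 34.693)²/34.693 = 3.0621
  (6 − 21.083)²/21.083 = 10.7905
  (36 − 31.224)²/31.224 = 0.7305
  (15 − 25.920)²/25.920 = 4.6006
  (12 − 15.752)²/15.752 = 0.8937
  (38 − 23.328)²/23.328 = 9.2279
  (39 − 27.914)²/27.914 = 4.4028
  (20 − 16.963)²/16.963 = 0.5437
  (11 − 25.123)²/25.123 = 7.9393
χ² = 2.6443 + 9.9031 + 0.7597 + 3.0621 + 10.7905 + 0.7305 + 4.6006 + 0.8937 + 9.2279 + 4.4028 + 0.5437 + 7.9393 = 55.50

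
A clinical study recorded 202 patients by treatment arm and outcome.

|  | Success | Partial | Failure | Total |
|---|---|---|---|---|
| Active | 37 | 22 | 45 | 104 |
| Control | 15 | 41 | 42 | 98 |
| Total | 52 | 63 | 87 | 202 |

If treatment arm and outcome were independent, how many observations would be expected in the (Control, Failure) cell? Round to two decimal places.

42.21

Row total (Control) = 98; column total (Failure) = 87; grand total N = 202.
Expected count = (row total × column total) / N = 98 × 87 / 202 = 42.21.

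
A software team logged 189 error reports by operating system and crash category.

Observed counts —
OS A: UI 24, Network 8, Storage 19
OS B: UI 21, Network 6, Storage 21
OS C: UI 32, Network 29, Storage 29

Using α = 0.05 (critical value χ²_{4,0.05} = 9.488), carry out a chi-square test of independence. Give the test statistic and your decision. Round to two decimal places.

9.23; fail to reject H₀

Row totals: 51, 48, 90. Column totals: 77, 43, 69. Grand total N = 189.
Expected counts (row total × column total / N):
  OS A, UI: 51×77/189 = 20.7778
  OS A, Network: 51×43/189 = 11.6032
  OS A, Storage: 51×69/189 = 18.6190
  OS B, UI: 48×77/189 = 19.5556
  OS B, Network: 48×43/189 = 10.9206
  OS B, Storage: 48×69/189 = 17.5238
  OS C, UI: 90×77/189 = 36.6667
  OS C, Network: 90×43/189 = 20.4762
  OS C, Storage: 90×69/189 = 32.8571
Contributions (O − E)²/E:
  (24 − 20.7778)²/20.7778 = 0.4997
  (8 − 11.6032)²/11.6032 = 1.1189
  (19 − 18.6190)²/18.6190 = 0.0078
  (21 − 19.5556)²/19.5556 = 0.1067
  (6 − 10.9206)²/10.9206 = 2.2171
  (21 − 17.5238)²/17.5238 = 0.6896
  (32 − 36.6667)²/36.6667 = 0.5939
  (29 − 20.4762)²/20.4762 = 3.5483
  (29 − 32.8571)²/32.8571 = 0.4528
χ² = 0.4997 + 1.1189 + 0.0078 + 0.1067 + 2.2171 + 0.6896 + 0.5939 + 3.5483 + 0.4528 = 9.23
df = (3−1)(3−1) = 4. Since 9.23 < 9.488, fail to reject the null hypothesis of independence at α = 0.05.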